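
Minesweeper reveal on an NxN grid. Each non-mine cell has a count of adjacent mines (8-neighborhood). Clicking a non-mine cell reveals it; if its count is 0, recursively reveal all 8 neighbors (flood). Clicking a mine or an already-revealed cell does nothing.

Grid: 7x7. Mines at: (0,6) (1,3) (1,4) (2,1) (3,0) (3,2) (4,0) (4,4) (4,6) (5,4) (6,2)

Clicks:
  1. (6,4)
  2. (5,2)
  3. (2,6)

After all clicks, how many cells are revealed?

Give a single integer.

Answer: 8

Derivation:
Click 1 (6,4) count=1: revealed 1 new [(6,4)] -> total=1
Click 2 (5,2) count=1: revealed 1 new [(5,2)] -> total=2
Click 3 (2,6) count=0: revealed 6 new [(1,5) (1,6) (2,5) (2,6) (3,5) (3,6)] -> total=8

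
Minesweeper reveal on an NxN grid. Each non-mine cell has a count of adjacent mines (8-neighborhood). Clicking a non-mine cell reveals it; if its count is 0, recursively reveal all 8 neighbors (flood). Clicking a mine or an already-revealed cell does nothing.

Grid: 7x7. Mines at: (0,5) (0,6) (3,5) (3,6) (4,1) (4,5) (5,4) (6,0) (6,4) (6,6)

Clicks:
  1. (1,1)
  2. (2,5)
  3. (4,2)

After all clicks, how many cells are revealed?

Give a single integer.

Click 1 (1,1) count=0: revealed 23 new [(0,0) (0,1) (0,2) (0,3) (0,4) (1,0) (1,1) (1,2) (1,3) (1,4) (2,0) (2,1) (2,2) (2,3) (2,4) (3,0) (3,1) (3,2) (3,3) (3,4) (4,2) (4,3) (4,4)] -> total=23
Click 2 (2,5) count=2: revealed 1 new [(2,5)] -> total=24
Click 3 (4,2) count=1: revealed 0 new [(none)] -> total=24

Answer: 24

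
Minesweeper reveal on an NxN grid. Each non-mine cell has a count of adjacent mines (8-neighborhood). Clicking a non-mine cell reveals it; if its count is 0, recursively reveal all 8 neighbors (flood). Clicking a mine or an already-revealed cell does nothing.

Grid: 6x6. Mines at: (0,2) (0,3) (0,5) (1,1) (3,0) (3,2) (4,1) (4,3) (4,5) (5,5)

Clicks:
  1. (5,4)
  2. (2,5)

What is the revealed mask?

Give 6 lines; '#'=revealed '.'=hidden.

Click 1 (5,4) count=3: revealed 1 new [(5,4)] -> total=1
Click 2 (2,5) count=0: revealed 9 new [(1,3) (1,4) (1,5) (2,3) (2,4) (2,5) (3,3) (3,4) (3,5)] -> total=10

Answer: ......
...###
...###
...###
......
....#.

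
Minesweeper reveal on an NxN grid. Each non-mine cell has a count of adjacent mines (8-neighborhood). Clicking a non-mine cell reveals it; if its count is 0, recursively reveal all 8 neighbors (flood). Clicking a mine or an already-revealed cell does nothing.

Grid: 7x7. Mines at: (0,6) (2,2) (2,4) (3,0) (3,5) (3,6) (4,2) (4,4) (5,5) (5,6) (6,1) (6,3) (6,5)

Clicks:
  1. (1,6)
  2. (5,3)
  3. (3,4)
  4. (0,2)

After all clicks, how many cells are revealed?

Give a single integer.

Click 1 (1,6) count=1: revealed 1 new [(1,6)] -> total=1
Click 2 (5,3) count=3: revealed 1 new [(5,3)] -> total=2
Click 3 (3,4) count=3: revealed 1 new [(3,4)] -> total=3
Click 4 (0,2) count=0: revealed 14 new [(0,0) (0,1) (0,2) (0,3) (0,4) (0,5) (1,0) (1,1) (1,2) (1,3) (1,4) (1,5) (2,0) (2,1)] -> total=17

Answer: 17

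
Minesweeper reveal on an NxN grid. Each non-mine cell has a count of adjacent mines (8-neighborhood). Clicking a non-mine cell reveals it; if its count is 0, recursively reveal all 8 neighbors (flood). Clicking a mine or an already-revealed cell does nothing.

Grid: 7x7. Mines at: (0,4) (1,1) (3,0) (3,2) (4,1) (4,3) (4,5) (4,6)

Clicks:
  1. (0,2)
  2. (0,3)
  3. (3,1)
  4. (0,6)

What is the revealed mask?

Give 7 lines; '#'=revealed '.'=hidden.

Answer: ..##.##
...####
...####
.#.####
.......
.......
.......

Derivation:
Click 1 (0,2) count=1: revealed 1 new [(0,2)] -> total=1
Click 2 (0,3) count=1: revealed 1 new [(0,3)] -> total=2
Click 3 (3,1) count=3: revealed 1 new [(3,1)] -> total=3
Click 4 (0,6) count=0: revealed 14 new [(0,5) (0,6) (1,3) (1,4) (1,5) (1,6) (2,3) (2,4) (2,5) (2,6) (3,3) (3,4) (3,5) (3,6)] -> total=17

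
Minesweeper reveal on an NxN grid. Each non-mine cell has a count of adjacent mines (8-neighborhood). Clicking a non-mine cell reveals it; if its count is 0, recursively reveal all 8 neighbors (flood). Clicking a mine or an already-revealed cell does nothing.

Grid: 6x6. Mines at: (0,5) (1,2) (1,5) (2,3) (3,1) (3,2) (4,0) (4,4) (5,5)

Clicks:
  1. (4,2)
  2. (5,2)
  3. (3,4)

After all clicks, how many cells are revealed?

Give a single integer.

Answer: 7

Derivation:
Click 1 (4,2) count=2: revealed 1 new [(4,2)] -> total=1
Click 2 (5,2) count=0: revealed 5 new [(4,1) (4,3) (5,1) (5,2) (5,3)] -> total=6
Click 3 (3,4) count=2: revealed 1 new [(3,4)] -> total=7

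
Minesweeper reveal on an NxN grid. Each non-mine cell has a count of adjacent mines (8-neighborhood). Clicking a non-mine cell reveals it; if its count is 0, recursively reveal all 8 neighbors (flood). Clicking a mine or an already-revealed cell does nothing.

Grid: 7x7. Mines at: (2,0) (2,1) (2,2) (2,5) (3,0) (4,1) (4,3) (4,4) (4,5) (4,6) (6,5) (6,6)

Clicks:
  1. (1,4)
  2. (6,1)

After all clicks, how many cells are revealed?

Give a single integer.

Click 1 (1,4) count=1: revealed 1 new [(1,4)] -> total=1
Click 2 (6,1) count=0: revealed 10 new [(5,0) (5,1) (5,2) (5,3) (5,4) (6,0) (6,1) (6,2) (6,3) (6,4)] -> total=11

Answer: 11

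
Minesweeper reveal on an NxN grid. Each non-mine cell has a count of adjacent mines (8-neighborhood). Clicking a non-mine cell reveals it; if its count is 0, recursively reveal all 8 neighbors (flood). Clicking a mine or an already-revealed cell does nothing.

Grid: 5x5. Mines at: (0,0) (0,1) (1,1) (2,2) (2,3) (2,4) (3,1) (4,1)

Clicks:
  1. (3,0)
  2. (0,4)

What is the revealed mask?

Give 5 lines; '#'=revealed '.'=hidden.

Click 1 (3,0) count=2: revealed 1 new [(3,0)] -> total=1
Click 2 (0,4) count=0: revealed 6 new [(0,2) (0,3) (0,4) (1,2) (1,3) (1,4)] -> total=7

Answer: ..###
..###
.....
#....
.....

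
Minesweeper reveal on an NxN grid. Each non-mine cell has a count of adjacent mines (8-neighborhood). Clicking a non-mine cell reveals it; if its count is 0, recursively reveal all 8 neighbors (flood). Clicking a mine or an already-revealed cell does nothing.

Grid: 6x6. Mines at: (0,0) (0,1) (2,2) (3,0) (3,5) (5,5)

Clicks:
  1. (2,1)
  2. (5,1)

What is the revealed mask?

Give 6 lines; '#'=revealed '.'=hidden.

Answer: ......
......
.#....
.####.
#####.
#####.

Derivation:
Click 1 (2,1) count=2: revealed 1 new [(2,1)] -> total=1
Click 2 (5,1) count=0: revealed 14 new [(3,1) (3,2) (3,3) (3,4) (4,0) (4,1) (4,2) (4,3) (4,4) (5,0) (5,1) (5,2) (5,3) (5,4)] -> total=15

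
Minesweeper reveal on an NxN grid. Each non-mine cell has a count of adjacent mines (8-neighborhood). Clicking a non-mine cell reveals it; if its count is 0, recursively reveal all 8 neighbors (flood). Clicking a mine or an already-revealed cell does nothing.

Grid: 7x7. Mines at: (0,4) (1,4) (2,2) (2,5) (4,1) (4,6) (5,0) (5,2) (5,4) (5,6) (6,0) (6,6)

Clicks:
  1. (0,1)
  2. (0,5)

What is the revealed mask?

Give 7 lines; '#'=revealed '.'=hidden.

Answer: ####.#.
####...
##.....
##.....
.......
.......
.......

Derivation:
Click 1 (0,1) count=0: revealed 12 new [(0,0) (0,1) (0,2) (0,3) (1,0) (1,1) (1,2) (1,3) (2,0) (2,1) (3,0) (3,1)] -> total=12
Click 2 (0,5) count=2: revealed 1 new [(0,5)] -> total=13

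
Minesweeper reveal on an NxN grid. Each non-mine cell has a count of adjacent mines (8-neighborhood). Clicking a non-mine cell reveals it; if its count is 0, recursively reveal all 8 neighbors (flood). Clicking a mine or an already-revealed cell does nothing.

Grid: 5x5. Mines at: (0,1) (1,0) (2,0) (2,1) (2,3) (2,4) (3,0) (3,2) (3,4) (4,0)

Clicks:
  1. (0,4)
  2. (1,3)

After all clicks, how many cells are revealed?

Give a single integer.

Answer: 6

Derivation:
Click 1 (0,4) count=0: revealed 6 new [(0,2) (0,3) (0,4) (1,2) (1,3) (1,4)] -> total=6
Click 2 (1,3) count=2: revealed 0 new [(none)] -> total=6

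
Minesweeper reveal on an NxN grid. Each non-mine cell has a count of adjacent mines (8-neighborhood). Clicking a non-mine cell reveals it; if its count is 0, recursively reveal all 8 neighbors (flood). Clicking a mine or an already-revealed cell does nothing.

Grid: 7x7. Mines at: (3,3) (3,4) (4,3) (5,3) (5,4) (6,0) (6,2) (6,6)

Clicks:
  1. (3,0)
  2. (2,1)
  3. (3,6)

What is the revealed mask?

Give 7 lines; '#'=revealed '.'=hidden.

Answer: #######
#######
#######
###..##
###..##
###..##
.......

Derivation:
Click 1 (3,0) count=0: revealed 36 new [(0,0) (0,1) (0,2) (0,3) (0,4) (0,5) (0,6) (1,0) (1,1) (1,2) (1,3) (1,4) (1,5) (1,6) (2,0) (2,1) (2,2) (2,3) (2,4) (2,5) (2,6) (3,0) (3,1) (3,2) (3,5) (3,6) (4,0) (4,1) (4,2) (4,5) (4,6) (5,0) (5,1) (5,2) (5,5) (5,6)] -> total=36
Click 2 (2,1) count=0: revealed 0 new [(none)] -> total=36
Click 3 (3,6) count=0: revealed 0 new [(none)] -> total=36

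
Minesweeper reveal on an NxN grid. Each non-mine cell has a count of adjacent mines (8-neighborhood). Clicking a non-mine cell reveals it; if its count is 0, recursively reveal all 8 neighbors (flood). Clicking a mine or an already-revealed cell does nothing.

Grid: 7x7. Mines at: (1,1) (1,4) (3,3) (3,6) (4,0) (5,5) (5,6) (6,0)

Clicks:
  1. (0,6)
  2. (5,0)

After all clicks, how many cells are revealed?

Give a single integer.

Answer: 7

Derivation:
Click 1 (0,6) count=0: revealed 6 new [(0,5) (0,6) (1,5) (1,6) (2,5) (2,6)] -> total=6
Click 2 (5,0) count=2: revealed 1 new [(5,0)] -> total=7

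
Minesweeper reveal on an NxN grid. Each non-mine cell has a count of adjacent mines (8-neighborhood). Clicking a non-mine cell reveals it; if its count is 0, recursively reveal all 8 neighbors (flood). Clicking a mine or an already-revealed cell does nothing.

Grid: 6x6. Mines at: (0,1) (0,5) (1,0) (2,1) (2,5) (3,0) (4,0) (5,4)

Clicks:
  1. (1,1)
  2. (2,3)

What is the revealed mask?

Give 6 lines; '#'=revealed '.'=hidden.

Answer: ..###.
.####.
..###.
.####.
.####.
.###..

Derivation:
Click 1 (1,1) count=3: revealed 1 new [(1,1)] -> total=1
Click 2 (2,3) count=0: revealed 20 new [(0,2) (0,3) (0,4) (1,2) (1,3) (1,4) (2,2) (2,3) (2,4) (3,1) (3,2) (3,3) (3,4) (4,1) (4,2) (4,3) (4,4) (5,1) (5,2) (5,3)] -> total=21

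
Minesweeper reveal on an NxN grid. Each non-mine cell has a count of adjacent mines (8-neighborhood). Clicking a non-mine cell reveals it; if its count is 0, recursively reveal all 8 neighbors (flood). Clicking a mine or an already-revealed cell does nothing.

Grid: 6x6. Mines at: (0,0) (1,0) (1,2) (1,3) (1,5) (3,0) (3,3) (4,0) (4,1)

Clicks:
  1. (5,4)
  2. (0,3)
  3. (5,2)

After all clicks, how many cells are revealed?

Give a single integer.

Click 1 (5,4) count=0: revealed 12 new [(2,4) (2,5) (3,4) (3,5) (4,2) (4,3) (4,4) (4,5) (5,2) (5,3) (5,4) (5,5)] -> total=12
Click 2 (0,3) count=2: revealed 1 new [(0,3)] -> total=13
Click 3 (5,2) count=1: revealed 0 new [(none)] -> total=13

Answer: 13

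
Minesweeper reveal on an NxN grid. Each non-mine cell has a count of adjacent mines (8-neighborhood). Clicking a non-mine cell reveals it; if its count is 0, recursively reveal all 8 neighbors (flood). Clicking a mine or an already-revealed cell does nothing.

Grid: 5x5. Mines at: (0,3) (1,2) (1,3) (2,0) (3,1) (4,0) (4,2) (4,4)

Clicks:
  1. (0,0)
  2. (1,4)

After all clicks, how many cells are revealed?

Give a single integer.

Answer: 5

Derivation:
Click 1 (0,0) count=0: revealed 4 new [(0,0) (0,1) (1,0) (1,1)] -> total=4
Click 2 (1,4) count=2: revealed 1 new [(1,4)] -> total=5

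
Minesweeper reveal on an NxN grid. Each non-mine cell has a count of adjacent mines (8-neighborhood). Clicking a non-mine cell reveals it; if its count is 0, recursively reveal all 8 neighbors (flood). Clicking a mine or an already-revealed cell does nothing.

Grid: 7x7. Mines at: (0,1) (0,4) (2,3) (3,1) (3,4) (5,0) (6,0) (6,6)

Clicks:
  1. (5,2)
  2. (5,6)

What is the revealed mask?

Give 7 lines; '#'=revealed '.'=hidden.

Answer: .......
.......
.......
.......
.#####.
.######
.#####.

Derivation:
Click 1 (5,2) count=0: revealed 15 new [(4,1) (4,2) (4,3) (4,4) (4,5) (5,1) (5,2) (5,3) (5,4) (5,5) (6,1) (6,2) (6,3) (6,4) (6,5)] -> total=15
Click 2 (5,6) count=1: revealed 1 new [(5,6)] -> total=16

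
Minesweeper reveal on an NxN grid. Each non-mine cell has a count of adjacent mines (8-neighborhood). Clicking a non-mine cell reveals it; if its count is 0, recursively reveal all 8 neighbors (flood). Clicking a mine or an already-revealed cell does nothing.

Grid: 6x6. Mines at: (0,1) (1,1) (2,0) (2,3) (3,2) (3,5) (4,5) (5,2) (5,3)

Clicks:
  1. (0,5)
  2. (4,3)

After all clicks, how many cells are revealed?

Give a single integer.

Click 1 (0,5) count=0: revealed 10 new [(0,2) (0,3) (0,4) (0,5) (1,2) (1,3) (1,4) (1,5) (2,4) (2,5)] -> total=10
Click 2 (4,3) count=3: revealed 1 new [(4,3)] -> total=11

Answer: 11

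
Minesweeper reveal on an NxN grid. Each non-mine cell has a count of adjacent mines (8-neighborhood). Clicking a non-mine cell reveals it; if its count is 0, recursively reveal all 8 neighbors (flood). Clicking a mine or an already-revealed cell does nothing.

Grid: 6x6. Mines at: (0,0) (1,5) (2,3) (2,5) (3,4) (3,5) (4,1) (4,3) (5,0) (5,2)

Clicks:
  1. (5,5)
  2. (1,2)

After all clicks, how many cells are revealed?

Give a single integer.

Answer: 5

Derivation:
Click 1 (5,5) count=0: revealed 4 new [(4,4) (4,5) (5,4) (5,5)] -> total=4
Click 2 (1,2) count=1: revealed 1 new [(1,2)] -> total=5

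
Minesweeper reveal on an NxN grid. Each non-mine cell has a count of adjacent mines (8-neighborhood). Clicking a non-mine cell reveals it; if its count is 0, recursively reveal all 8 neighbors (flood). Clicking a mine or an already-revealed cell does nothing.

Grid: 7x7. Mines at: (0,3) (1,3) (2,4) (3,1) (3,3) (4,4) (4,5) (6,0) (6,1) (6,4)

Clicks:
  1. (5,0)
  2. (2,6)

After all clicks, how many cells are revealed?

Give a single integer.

Answer: 11

Derivation:
Click 1 (5,0) count=2: revealed 1 new [(5,0)] -> total=1
Click 2 (2,6) count=0: revealed 10 new [(0,4) (0,5) (0,6) (1,4) (1,5) (1,6) (2,5) (2,6) (3,5) (3,6)] -> total=11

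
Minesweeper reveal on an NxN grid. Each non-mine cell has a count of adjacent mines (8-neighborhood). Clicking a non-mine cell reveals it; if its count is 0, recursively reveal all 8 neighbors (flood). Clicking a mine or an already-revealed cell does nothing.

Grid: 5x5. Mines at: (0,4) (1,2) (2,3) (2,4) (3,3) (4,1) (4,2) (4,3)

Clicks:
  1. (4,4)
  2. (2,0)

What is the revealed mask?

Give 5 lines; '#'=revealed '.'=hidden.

Answer: ##...
##...
##...
##...
....#

Derivation:
Click 1 (4,4) count=2: revealed 1 new [(4,4)] -> total=1
Click 2 (2,0) count=0: revealed 8 new [(0,0) (0,1) (1,0) (1,1) (2,0) (2,1) (3,0) (3,1)] -> total=9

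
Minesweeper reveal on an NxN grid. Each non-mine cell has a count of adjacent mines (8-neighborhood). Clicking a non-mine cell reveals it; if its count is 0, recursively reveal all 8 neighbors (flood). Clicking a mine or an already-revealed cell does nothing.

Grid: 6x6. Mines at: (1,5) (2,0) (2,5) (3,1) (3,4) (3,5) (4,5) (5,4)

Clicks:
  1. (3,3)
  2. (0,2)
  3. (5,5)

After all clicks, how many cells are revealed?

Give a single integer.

Answer: 16

Derivation:
Click 1 (3,3) count=1: revealed 1 new [(3,3)] -> total=1
Click 2 (0,2) count=0: revealed 14 new [(0,0) (0,1) (0,2) (0,3) (0,4) (1,0) (1,1) (1,2) (1,3) (1,4) (2,1) (2,2) (2,3) (2,4)] -> total=15
Click 3 (5,5) count=2: revealed 1 new [(5,5)] -> total=16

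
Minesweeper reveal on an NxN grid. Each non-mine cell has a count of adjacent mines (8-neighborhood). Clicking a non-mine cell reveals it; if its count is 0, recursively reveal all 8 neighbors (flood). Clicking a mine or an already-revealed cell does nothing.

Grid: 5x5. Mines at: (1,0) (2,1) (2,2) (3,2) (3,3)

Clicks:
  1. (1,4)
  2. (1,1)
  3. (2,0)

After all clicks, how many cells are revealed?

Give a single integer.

Click 1 (1,4) count=0: revealed 10 new [(0,1) (0,2) (0,3) (0,4) (1,1) (1,2) (1,3) (1,4) (2,3) (2,4)] -> total=10
Click 2 (1,1) count=3: revealed 0 new [(none)] -> total=10
Click 3 (2,0) count=2: revealed 1 new [(2,0)] -> total=11

Answer: 11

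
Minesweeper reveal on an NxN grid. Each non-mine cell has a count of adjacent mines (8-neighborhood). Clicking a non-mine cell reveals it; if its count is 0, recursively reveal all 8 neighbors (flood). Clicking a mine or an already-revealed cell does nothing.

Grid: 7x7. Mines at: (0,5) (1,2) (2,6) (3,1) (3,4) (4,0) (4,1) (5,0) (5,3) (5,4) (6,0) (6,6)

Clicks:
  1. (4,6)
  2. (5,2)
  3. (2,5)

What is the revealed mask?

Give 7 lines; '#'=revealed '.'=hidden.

Answer: .......
.......
.....#.
.....##
.....##
..#..##
.......

Derivation:
Click 1 (4,6) count=0: revealed 6 new [(3,5) (3,6) (4,5) (4,6) (5,5) (5,6)] -> total=6
Click 2 (5,2) count=2: revealed 1 new [(5,2)] -> total=7
Click 3 (2,5) count=2: revealed 1 new [(2,5)] -> total=8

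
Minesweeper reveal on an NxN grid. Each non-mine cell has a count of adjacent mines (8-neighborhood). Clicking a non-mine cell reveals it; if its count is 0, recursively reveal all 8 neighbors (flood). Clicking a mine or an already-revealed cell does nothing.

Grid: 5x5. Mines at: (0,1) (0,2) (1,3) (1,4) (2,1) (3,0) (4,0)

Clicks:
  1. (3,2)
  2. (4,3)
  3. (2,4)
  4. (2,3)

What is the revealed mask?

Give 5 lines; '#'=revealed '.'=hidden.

Click 1 (3,2) count=1: revealed 1 new [(3,2)] -> total=1
Click 2 (4,3) count=0: revealed 10 new [(2,2) (2,3) (2,4) (3,1) (3,3) (3,4) (4,1) (4,2) (4,3) (4,4)] -> total=11
Click 3 (2,4) count=2: revealed 0 new [(none)] -> total=11
Click 4 (2,3) count=2: revealed 0 new [(none)] -> total=11

Answer: .....
.....
..###
.####
.####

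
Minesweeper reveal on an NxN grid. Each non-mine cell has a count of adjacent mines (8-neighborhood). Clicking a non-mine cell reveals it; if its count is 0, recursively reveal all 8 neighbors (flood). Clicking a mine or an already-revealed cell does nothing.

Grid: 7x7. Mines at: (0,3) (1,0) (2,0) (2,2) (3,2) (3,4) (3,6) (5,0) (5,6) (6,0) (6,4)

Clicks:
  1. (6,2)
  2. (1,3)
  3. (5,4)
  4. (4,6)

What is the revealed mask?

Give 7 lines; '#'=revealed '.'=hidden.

Answer: .......
...#...
.......
.......
.###..#
.####..
.###...

Derivation:
Click 1 (6,2) count=0: revealed 9 new [(4,1) (4,2) (4,3) (5,1) (5,2) (5,3) (6,1) (6,2) (6,3)] -> total=9
Click 2 (1,3) count=2: revealed 1 new [(1,3)] -> total=10
Click 3 (5,4) count=1: revealed 1 new [(5,4)] -> total=11
Click 4 (4,6) count=2: revealed 1 new [(4,6)] -> total=12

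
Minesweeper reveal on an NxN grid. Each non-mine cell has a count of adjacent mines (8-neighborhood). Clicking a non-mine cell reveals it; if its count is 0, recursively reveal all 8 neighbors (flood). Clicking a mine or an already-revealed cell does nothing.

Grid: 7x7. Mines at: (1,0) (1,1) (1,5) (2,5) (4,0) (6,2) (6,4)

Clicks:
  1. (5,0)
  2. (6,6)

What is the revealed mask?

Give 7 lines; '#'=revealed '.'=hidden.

Answer: ..###..
..###..
.####..
.######
.######
#######
.....##

Derivation:
Click 1 (5,0) count=1: revealed 1 new [(5,0)] -> total=1
Click 2 (6,6) count=0: revealed 30 new [(0,2) (0,3) (0,4) (1,2) (1,3) (1,4) (2,1) (2,2) (2,3) (2,4) (3,1) (3,2) (3,3) (3,4) (3,5) (3,6) (4,1) (4,2) (4,3) (4,4) (4,5) (4,6) (5,1) (5,2) (5,3) (5,4) (5,5) (5,6) (6,5) (6,6)] -> total=31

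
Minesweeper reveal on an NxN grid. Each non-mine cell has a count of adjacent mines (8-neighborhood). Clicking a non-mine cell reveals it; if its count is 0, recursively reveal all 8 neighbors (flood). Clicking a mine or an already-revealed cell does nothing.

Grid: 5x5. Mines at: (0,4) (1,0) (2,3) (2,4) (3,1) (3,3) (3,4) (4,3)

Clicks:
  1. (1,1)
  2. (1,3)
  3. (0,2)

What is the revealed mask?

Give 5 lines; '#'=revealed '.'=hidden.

Click 1 (1,1) count=1: revealed 1 new [(1,1)] -> total=1
Click 2 (1,3) count=3: revealed 1 new [(1,3)] -> total=2
Click 3 (0,2) count=0: revealed 4 new [(0,1) (0,2) (0,3) (1,2)] -> total=6

Answer: .###.
.###.
.....
.....
.....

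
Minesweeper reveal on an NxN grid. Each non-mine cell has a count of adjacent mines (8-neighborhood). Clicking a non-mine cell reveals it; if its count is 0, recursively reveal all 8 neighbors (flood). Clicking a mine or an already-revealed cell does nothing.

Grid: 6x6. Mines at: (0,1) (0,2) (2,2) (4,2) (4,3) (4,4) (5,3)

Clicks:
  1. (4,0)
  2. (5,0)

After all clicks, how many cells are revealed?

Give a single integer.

Answer: 10

Derivation:
Click 1 (4,0) count=0: revealed 10 new [(1,0) (1,1) (2,0) (2,1) (3,0) (3,1) (4,0) (4,1) (5,0) (5,1)] -> total=10
Click 2 (5,0) count=0: revealed 0 new [(none)] -> total=10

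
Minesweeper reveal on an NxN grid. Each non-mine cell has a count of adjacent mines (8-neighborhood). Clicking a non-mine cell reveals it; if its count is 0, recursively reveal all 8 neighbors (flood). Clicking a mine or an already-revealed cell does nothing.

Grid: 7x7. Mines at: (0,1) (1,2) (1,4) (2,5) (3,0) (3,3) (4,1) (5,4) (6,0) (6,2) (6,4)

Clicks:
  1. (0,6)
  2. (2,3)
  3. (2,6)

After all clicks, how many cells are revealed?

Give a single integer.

Answer: 6

Derivation:
Click 1 (0,6) count=0: revealed 4 new [(0,5) (0,6) (1,5) (1,6)] -> total=4
Click 2 (2,3) count=3: revealed 1 new [(2,3)] -> total=5
Click 3 (2,6) count=1: revealed 1 new [(2,6)] -> total=6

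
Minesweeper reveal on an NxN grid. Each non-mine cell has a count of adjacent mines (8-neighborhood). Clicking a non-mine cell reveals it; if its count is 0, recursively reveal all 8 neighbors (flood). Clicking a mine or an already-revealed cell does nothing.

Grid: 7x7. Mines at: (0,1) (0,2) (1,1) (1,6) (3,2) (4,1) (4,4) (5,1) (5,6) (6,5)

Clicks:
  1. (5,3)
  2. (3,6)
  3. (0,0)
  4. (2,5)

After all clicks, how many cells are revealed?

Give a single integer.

Answer: 8

Derivation:
Click 1 (5,3) count=1: revealed 1 new [(5,3)] -> total=1
Click 2 (3,6) count=0: revealed 6 new [(2,5) (2,6) (3,5) (3,6) (4,5) (4,6)] -> total=7
Click 3 (0,0) count=2: revealed 1 new [(0,0)] -> total=8
Click 4 (2,5) count=1: revealed 0 new [(none)] -> total=8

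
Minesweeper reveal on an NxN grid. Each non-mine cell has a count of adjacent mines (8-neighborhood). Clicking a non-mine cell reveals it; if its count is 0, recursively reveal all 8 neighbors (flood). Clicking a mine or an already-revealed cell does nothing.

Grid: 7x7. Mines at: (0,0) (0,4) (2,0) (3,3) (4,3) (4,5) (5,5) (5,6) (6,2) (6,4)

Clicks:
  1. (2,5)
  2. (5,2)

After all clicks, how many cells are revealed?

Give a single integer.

Click 1 (2,5) count=0: revealed 11 new [(0,5) (0,6) (1,4) (1,5) (1,6) (2,4) (2,5) (2,6) (3,4) (3,5) (3,6)] -> total=11
Click 2 (5,2) count=2: revealed 1 new [(5,2)] -> total=12

Answer: 12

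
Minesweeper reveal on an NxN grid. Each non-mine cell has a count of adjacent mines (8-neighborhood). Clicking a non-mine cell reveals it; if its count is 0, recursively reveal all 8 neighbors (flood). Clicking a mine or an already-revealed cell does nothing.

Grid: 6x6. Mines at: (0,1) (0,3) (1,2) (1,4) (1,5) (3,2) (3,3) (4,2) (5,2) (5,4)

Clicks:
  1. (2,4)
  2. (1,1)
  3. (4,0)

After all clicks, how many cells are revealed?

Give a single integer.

Click 1 (2,4) count=3: revealed 1 new [(2,4)] -> total=1
Click 2 (1,1) count=2: revealed 1 new [(1,1)] -> total=2
Click 3 (4,0) count=0: revealed 9 new [(1,0) (2,0) (2,1) (3,0) (3,1) (4,0) (4,1) (5,0) (5,1)] -> total=11

Answer: 11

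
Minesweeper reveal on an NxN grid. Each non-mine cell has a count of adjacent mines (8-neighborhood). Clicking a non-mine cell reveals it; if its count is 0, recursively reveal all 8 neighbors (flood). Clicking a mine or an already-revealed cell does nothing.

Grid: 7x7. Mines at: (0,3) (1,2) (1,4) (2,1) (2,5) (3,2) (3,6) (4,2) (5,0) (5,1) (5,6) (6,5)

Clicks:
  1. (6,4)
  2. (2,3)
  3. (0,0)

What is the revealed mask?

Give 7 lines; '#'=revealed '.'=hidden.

Click 1 (6,4) count=1: revealed 1 new [(6,4)] -> total=1
Click 2 (2,3) count=3: revealed 1 new [(2,3)] -> total=2
Click 3 (0,0) count=0: revealed 4 new [(0,0) (0,1) (1,0) (1,1)] -> total=6

Answer: ##.....
##.....
...#...
.......
.......
.......
....#..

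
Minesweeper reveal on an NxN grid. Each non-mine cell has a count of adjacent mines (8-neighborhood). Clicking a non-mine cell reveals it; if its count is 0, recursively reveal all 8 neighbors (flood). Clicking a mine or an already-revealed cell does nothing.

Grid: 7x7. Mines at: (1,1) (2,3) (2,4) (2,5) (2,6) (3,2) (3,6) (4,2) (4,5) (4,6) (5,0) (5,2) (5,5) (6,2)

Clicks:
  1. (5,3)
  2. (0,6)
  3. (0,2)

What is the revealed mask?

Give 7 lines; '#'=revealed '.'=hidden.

Click 1 (5,3) count=3: revealed 1 new [(5,3)] -> total=1
Click 2 (0,6) count=0: revealed 10 new [(0,2) (0,3) (0,4) (0,5) (0,6) (1,2) (1,3) (1,4) (1,5) (1,6)] -> total=11
Click 3 (0,2) count=1: revealed 0 new [(none)] -> total=11

Answer: ..#####
..#####
.......
.......
.......
...#...
.......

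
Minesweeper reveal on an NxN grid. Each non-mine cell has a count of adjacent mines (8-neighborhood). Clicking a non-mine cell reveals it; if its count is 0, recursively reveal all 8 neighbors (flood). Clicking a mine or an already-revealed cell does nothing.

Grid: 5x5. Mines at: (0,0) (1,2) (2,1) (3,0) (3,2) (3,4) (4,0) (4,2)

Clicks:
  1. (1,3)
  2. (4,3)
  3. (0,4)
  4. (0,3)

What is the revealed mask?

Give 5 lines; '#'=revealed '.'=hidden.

Answer: ...##
...##
...##
.....
...#.

Derivation:
Click 1 (1,3) count=1: revealed 1 new [(1,3)] -> total=1
Click 2 (4,3) count=3: revealed 1 new [(4,3)] -> total=2
Click 3 (0,4) count=0: revealed 5 new [(0,3) (0,4) (1,4) (2,3) (2,4)] -> total=7
Click 4 (0,3) count=1: revealed 0 new [(none)] -> total=7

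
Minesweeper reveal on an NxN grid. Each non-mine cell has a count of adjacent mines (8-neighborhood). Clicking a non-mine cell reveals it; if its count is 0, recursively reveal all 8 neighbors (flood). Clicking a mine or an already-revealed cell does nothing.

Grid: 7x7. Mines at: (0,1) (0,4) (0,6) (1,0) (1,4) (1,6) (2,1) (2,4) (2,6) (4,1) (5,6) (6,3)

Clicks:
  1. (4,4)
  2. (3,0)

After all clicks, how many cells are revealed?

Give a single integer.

Click 1 (4,4) count=0: revealed 12 new [(3,2) (3,3) (3,4) (3,5) (4,2) (4,3) (4,4) (4,5) (5,2) (5,3) (5,4) (5,5)] -> total=12
Click 2 (3,0) count=2: revealed 1 new [(3,0)] -> total=13

Answer: 13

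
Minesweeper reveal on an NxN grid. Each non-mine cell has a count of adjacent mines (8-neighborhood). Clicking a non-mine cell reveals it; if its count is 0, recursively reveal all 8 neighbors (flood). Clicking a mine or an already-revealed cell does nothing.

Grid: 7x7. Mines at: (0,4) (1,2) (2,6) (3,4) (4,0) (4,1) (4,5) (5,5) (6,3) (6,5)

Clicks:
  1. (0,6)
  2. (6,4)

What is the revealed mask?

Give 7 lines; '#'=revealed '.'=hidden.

Click 1 (0,6) count=0: revealed 4 new [(0,5) (0,6) (1,5) (1,6)] -> total=4
Click 2 (6,4) count=3: revealed 1 new [(6,4)] -> total=5

Answer: .....##
.....##
.......
.......
.......
.......
....#..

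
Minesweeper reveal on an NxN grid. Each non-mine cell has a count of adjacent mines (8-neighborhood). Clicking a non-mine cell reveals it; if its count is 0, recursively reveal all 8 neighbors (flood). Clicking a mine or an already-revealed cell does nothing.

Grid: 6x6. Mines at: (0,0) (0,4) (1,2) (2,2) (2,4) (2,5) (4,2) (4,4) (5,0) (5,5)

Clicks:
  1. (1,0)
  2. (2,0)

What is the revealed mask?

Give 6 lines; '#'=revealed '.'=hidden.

Click 1 (1,0) count=1: revealed 1 new [(1,0)] -> total=1
Click 2 (2,0) count=0: revealed 7 new [(1,1) (2,0) (2,1) (3,0) (3,1) (4,0) (4,1)] -> total=8

Answer: ......
##....
##....
##....
##....
......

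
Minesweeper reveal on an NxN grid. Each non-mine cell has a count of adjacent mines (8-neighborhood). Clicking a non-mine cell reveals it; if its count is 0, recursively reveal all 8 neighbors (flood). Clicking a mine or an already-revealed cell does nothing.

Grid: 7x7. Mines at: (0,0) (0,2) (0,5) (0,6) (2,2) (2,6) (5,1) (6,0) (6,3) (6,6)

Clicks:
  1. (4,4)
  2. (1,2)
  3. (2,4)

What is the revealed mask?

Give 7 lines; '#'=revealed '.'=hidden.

Answer: .......
..####.
...###.
..#####
..#####
..#####
.......

Derivation:
Click 1 (4,4) count=0: revealed 21 new [(1,3) (1,4) (1,5) (2,3) (2,4) (2,5) (3,2) (3,3) (3,4) (3,5) (3,6) (4,2) (4,3) (4,4) (4,5) (4,6) (5,2) (5,3) (5,4) (5,5) (5,6)] -> total=21
Click 2 (1,2) count=2: revealed 1 new [(1,2)] -> total=22
Click 3 (2,4) count=0: revealed 0 new [(none)] -> total=22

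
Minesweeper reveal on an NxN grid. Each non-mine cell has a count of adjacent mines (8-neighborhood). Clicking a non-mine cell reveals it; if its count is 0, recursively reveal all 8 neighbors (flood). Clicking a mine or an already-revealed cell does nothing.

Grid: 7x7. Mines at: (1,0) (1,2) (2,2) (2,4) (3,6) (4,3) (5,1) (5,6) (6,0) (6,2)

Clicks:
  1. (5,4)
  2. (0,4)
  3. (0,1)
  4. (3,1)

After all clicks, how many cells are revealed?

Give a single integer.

Click 1 (5,4) count=1: revealed 1 new [(5,4)] -> total=1
Click 2 (0,4) count=0: revealed 10 new [(0,3) (0,4) (0,5) (0,6) (1,3) (1,4) (1,5) (1,6) (2,5) (2,6)] -> total=11
Click 3 (0,1) count=2: revealed 1 new [(0,1)] -> total=12
Click 4 (3,1) count=1: revealed 1 new [(3,1)] -> total=13

Answer: 13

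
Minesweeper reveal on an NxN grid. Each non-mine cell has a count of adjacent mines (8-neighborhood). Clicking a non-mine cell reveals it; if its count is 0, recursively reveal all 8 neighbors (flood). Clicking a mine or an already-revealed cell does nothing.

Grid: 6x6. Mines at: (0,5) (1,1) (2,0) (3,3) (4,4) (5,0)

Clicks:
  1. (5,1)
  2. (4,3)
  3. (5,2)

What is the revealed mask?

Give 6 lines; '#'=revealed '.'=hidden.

Answer: ......
......
......
......
.###..
.###..

Derivation:
Click 1 (5,1) count=1: revealed 1 new [(5,1)] -> total=1
Click 2 (4,3) count=2: revealed 1 new [(4,3)] -> total=2
Click 3 (5,2) count=0: revealed 4 new [(4,1) (4,2) (5,2) (5,3)] -> total=6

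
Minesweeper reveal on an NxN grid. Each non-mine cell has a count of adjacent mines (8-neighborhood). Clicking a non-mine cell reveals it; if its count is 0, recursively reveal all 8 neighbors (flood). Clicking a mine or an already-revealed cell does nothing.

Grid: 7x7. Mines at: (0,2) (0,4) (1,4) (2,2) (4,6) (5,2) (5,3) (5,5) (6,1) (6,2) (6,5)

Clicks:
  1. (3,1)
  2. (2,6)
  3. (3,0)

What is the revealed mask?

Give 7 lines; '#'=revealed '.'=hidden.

Answer: ##...##
##...##
##...##
##...##
##.....
##.....
.......

Derivation:
Click 1 (3,1) count=1: revealed 1 new [(3,1)] -> total=1
Click 2 (2,6) count=0: revealed 8 new [(0,5) (0,6) (1,5) (1,6) (2,5) (2,6) (3,5) (3,6)] -> total=9
Click 3 (3,0) count=0: revealed 11 new [(0,0) (0,1) (1,0) (1,1) (2,0) (2,1) (3,0) (4,0) (4,1) (5,0) (5,1)] -> total=20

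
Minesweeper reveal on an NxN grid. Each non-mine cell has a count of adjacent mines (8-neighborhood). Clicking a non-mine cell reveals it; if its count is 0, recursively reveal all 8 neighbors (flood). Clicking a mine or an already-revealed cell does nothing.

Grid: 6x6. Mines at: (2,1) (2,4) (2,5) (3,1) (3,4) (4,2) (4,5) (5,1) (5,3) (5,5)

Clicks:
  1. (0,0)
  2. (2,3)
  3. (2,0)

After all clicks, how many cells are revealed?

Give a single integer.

Answer: 14

Derivation:
Click 1 (0,0) count=0: revealed 12 new [(0,0) (0,1) (0,2) (0,3) (0,4) (0,5) (1,0) (1,1) (1,2) (1,3) (1,4) (1,5)] -> total=12
Click 2 (2,3) count=2: revealed 1 new [(2,3)] -> total=13
Click 3 (2,0) count=2: revealed 1 new [(2,0)] -> total=14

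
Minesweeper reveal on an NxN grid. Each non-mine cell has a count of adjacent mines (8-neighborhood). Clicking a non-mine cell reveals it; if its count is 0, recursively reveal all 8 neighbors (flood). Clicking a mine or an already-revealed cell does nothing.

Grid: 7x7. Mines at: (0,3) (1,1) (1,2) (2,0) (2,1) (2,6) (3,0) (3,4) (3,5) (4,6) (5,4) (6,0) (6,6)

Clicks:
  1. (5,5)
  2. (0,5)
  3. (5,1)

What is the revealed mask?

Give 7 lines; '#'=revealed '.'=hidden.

Answer: ....###
....###
.......
.......
.......
.#...#.
.......

Derivation:
Click 1 (5,5) count=3: revealed 1 new [(5,5)] -> total=1
Click 2 (0,5) count=0: revealed 6 new [(0,4) (0,5) (0,6) (1,4) (1,5) (1,6)] -> total=7
Click 3 (5,1) count=1: revealed 1 new [(5,1)] -> total=8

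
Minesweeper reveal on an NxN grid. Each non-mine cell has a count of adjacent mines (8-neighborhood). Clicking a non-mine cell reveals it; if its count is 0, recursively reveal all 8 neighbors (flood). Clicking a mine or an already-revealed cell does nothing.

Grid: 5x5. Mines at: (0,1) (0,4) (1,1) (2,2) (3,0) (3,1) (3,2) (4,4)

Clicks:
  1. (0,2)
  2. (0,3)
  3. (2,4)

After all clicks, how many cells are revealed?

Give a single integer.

Answer: 8

Derivation:
Click 1 (0,2) count=2: revealed 1 new [(0,2)] -> total=1
Click 2 (0,3) count=1: revealed 1 new [(0,3)] -> total=2
Click 3 (2,4) count=0: revealed 6 new [(1,3) (1,4) (2,3) (2,4) (3,3) (3,4)] -> total=8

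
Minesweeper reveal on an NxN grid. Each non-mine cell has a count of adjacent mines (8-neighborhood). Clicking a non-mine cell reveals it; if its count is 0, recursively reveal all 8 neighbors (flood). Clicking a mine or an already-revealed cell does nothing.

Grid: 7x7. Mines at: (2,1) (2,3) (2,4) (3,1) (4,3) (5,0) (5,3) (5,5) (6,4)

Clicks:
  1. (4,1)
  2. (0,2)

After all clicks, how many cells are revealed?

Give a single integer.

Click 1 (4,1) count=2: revealed 1 new [(4,1)] -> total=1
Click 2 (0,2) count=0: revealed 20 new [(0,0) (0,1) (0,2) (0,3) (0,4) (0,5) (0,6) (1,0) (1,1) (1,2) (1,3) (1,4) (1,5) (1,6) (2,5) (2,6) (3,5) (3,6) (4,5) (4,6)] -> total=21

Answer: 21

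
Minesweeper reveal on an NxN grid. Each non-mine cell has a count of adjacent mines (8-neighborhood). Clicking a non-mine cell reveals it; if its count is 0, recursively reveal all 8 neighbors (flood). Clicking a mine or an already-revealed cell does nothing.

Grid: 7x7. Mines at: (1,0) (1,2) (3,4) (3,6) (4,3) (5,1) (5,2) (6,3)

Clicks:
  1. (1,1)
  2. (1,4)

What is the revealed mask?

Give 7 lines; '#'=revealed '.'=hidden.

Answer: ...####
.#.####
...####
.......
.......
.......
.......

Derivation:
Click 1 (1,1) count=2: revealed 1 new [(1,1)] -> total=1
Click 2 (1,4) count=0: revealed 12 new [(0,3) (0,4) (0,5) (0,6) (1,3) (1,4) (1,5) (1,6) (2,3) (2,4) (2,5) (2,6)] -> total=13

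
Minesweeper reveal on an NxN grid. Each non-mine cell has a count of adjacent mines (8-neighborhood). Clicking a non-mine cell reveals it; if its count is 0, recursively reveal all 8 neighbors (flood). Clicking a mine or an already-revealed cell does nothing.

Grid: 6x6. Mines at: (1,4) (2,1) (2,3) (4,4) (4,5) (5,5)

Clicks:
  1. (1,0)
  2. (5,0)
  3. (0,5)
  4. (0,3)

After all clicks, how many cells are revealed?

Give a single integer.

Answer: 15

Derivation:
Click 1 (1,0) count=1: revealed 1 new [(1,0)] -> total=1
Click 2 (5,0) count=0: revealed 12 new [(3,0) (3,1) (3,2) (3,3) (4,0) (4,1) (4,2) (4,3) (5,0) (5,1) (5,2) (5,3)] -> total=13
Click 3 (0,5) count=1: revealed 1 new [(0,5)] -> total=14
Click 4 (0,3) count=1: revealed 1 new [(0,3)] -> total=15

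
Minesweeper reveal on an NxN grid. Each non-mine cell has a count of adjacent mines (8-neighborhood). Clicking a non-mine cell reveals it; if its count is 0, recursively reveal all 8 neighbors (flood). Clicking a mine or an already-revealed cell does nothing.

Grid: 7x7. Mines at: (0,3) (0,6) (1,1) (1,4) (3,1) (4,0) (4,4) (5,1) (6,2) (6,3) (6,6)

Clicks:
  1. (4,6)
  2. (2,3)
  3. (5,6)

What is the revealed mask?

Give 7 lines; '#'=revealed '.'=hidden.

Answer: .......
.....##
...#.##
.....##
.....##
.....##
.......

Derivation:
Click 1 (4,6) count=0: revealed 10 new [(1,5) (1,6) (2,5) (2,6) (3,5) (3,6) (4,5) (4,6) (5,5) (5,6)] -> total=10
Click 2 (2,3) count=1: revealed 1 new [(2,3)] -> total=11
Click 3 (5,6) count=1: revealed 0 new [(none)] -> total=11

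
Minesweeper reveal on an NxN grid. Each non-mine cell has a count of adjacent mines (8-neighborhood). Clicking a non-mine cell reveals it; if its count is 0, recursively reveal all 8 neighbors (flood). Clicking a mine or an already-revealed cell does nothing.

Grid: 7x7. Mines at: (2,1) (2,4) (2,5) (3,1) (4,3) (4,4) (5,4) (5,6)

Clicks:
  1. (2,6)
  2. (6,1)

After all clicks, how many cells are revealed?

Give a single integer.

Answer: 12

Derivation:
Click 1 (2,6) count=1: revealed 1 new [(2,6)] -> total=1
Click 2 (6,1) count=0: revealed 11 new [(4,0) (4,1) (4,2) (5,0) (5,1) (5,2) (5,3) (6,0) (6,1) (6,2) (6,3)] -> total=12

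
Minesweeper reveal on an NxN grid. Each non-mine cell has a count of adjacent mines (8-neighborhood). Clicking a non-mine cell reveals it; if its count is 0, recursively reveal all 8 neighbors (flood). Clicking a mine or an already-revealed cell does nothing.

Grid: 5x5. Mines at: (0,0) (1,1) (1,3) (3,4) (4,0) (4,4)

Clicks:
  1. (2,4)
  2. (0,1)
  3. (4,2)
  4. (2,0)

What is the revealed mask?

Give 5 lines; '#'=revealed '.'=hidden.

Click 1 (2,4) count=2: revealed 1 new [(2,4)] -> total=1
Click 2 (0,1) count=2: revealed 1 new [(0,1)] -> total=2
Click 3 (4,2) count=0: revealed 9 new [(2,1) (2,2) (2,3) (3,1) (3,2) (3,3) (4,1) (4,2) (4,3)] -> total=11
Click 4 (2,0) count=1: revealed 1 new [(2,0)] -> total=12

Answer: .#...
.....
#####
.###.
.###.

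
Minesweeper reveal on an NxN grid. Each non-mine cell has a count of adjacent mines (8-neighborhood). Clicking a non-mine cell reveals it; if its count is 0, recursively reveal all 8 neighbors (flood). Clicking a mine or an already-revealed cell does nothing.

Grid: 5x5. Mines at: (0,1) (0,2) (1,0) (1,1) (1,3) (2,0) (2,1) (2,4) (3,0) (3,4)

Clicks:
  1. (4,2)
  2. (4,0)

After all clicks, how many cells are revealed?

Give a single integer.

Click 1 (4,2) count=0: revealed 6 new [(3,1) (3,2) (3,3) (4,1) (4,2) (4,3)] -> total=6
Click 2 (4,0) count=1: revealed 1 new [(4,0)] -> total=7

Answer: 7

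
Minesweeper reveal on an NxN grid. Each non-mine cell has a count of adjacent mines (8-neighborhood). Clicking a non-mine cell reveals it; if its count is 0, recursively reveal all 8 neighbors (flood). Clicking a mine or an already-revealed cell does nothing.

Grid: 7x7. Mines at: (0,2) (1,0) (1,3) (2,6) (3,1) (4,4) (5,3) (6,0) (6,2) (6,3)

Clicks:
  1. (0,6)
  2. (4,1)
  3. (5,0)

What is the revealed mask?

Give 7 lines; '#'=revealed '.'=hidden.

Click 1 (0,6) count=0: revealed 6 new [(0,4) (0,5) (0,6) (1,4) (1,5) (1,6)] -> total=6
Click 2 (4,1) count=1: revealed 1 new [(4,1)] -> total=7
Click 3 (5,0) count=1: revealed 1 new [(5,0)] -> total=8

Answer: ....###
....###
.......
.......
.#.....
#......
.......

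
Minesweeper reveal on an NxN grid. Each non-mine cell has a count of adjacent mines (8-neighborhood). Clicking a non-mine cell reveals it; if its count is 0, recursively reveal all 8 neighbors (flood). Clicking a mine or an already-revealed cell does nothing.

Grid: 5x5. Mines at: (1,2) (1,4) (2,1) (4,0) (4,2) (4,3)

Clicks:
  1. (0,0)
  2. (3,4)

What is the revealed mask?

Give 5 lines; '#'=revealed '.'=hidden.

Click 1 (0,0) count=0: revealed 4 new [(0,0) (0,1) (1,0) (1,1)] -> total=4
Click 2 (3,4) count=1: revealed 1 new [(3,4)] -> total=5

Answer: ##...
##...
.....
....#
.....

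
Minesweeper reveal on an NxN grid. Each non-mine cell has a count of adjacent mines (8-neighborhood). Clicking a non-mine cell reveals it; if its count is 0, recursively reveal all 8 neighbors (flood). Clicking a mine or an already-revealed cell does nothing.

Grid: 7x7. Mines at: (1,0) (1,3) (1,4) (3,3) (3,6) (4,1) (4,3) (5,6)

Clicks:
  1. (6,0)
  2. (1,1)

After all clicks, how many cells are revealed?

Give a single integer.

Answer: 13

Derivation:
Click 1 (6,0) count=0: revealed 12 new [(5,0) (5,1) (5,2) (5,3) (5,4) (5,5) (6,0) (6,1) (6,2) (6,3) (6,4) (6,5)] -> total=12
Click 2 (1,1) count=1: revealed 1 new [(1,1)] -> total=13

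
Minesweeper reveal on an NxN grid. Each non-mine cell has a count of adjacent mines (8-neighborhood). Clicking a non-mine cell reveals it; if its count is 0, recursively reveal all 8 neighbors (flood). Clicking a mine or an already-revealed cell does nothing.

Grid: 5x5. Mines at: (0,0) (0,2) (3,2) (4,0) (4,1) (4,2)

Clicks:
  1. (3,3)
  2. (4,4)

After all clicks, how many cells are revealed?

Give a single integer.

Answer: 10

Derivation:
Click 1 (3,3) count=2: revealed 1 new [(3,3)] -> total=1
Click 2 (4,4) count=0: revealed 9 new [(0,3) (0,4) (1,3) (1,4) (2,3) (2,4) (3,4) (4,3) (4,4)] -> total=10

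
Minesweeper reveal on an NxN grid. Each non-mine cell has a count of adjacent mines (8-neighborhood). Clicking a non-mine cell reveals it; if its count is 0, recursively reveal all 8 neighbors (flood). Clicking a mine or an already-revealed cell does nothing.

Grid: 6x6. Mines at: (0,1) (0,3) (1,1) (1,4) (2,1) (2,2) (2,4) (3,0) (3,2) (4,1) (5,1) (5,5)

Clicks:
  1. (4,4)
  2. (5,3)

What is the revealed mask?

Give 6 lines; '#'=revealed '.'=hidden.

Answer: ......
......
......
......
..###.
..###.

Derivation:
Click 1 (4,4) count=1: revealed 1 new [(4,4)] -> total=1
Click 2 (5,3) count=0: revealed 5 new [(4,2) (4,3) (5,2) (5,3) (5,4)] -> total=6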